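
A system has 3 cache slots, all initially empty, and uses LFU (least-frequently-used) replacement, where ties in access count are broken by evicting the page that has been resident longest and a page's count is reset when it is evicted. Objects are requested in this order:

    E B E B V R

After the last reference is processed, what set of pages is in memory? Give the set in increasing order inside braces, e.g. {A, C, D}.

{B, E, R}

E -> fault, frames (E)
B -> fault, frames (E B)
E -> hit
B -> hit
V -> fault, frames (E B V)
R -> fault, evict V, frames (E B R)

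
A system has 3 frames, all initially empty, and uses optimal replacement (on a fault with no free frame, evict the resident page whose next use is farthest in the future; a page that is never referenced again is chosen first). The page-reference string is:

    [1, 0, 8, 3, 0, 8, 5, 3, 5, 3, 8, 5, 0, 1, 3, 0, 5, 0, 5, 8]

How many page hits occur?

1 -> fault, frames {1}
0 -> fault, frames {1,0}
8 -> fault, frames {1,0,8}
3 -> fault, evict 1, frames {0,8,3}
0 -> hit
8 -> hit
5 -> fault, evict 0, frames {8,3,5}
3 -> hit
5 -> hit
3 -> hit
8 -> hit
5 -> hit
0 -> fault, evict 8, frames {3,5,0}
1 -> fault, evict 5, frames {3,0,1}
3 -> hit
0 -> hit
5 -> fault, evict 1, frames {3,0,5}
0 -> hit
5 -> hit
8 -> fault, evict 5, frames {3,0,8}
Hits: 11.

11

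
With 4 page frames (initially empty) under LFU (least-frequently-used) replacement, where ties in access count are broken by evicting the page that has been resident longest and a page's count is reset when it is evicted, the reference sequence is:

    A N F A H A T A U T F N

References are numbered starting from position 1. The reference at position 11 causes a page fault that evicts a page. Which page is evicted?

H

pos 1: A: miss, frames [A]
pos 2: N: miss, frames [A, N]
pos 3: F: miss, frames [A, N, F]
pos 4: A: hit
pos 5: H: miss, frames [A, N, F, H]
pos 6: A: hit
pos 7: T: miss, evict N, frames [A, F, H, T]
pos 8: A: hit
pos 9: U: miss, evict F, frames [A, H, T, U]
pos 10: T: hit
pos 11: F: miss, evict H, frames [A, T, U, F]
At position 11, page H is evicted.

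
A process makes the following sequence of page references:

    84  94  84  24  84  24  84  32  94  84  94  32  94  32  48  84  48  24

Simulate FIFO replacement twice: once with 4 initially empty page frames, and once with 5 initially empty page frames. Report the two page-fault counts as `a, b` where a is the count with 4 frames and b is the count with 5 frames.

4 frames: F F . F . . . F . . . . . . F F . . → 6 faults.
5 frames: F F . F . . . F . . . . . . F . . . → 5 faults.
5 < 6: adding a frame reduced faults, as is typical.

6, 5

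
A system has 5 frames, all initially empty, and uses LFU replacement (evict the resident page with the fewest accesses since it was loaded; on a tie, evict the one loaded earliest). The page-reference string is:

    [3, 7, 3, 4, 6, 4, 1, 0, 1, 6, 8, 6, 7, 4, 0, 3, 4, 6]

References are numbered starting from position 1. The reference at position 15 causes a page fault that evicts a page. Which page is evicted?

7

pos 1: 3: fault, frames (3)
pos 2: 7: fault, frames (3 7)
pos 3: 3: hit
pos 4: 4: fault, frames (3 7 4)
pos 5: 6: fault, frames (3 7 4 6)
pos 6: 4: hit
pos 7: 1: fault, frames (3 7 4 6 1)
pos 8: 0: fault, evict 7, frames (3 4 6 1 0)
pos 9: 1: hit
pos 10: 6: hit
pos 11: 8: fault, evict 0, frames (3 4 6 1 8)
pos 12: 6: hit
pos 13: 7: fault, evict 8, frames (3 4 6 1 7)
pos 14: 4: hit
pos 15: 0: fault, evict 7, frames (3 4 6 1 0)
At position 15, page 7 is evicted.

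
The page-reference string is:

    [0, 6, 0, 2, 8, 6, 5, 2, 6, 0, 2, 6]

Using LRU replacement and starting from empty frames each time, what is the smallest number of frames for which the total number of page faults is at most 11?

2

f=1: 12 faults
f=2: 11 faults
f=3: 8 faults
f=4: 6 faults
f=5: 5 faults
Smallest f with faults ≤ 11 is 2.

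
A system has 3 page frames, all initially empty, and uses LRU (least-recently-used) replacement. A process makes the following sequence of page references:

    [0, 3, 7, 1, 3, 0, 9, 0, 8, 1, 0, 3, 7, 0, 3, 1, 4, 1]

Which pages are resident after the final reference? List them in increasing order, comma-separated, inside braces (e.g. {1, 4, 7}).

{1, 3, 4}

0 -> fault, frames {0}
3 -> fault, frames {0,3}
7 -> fault, frames {0,3,7}
1 -> fault, evict 0, frames {3,7,1}
3 -> hit
0 -> fault, evict 7, frames {1,3,0}
9 -> fault, evict 1, frames {3,0,9}
0 -> hit
8 -> fault, evict 3, frames {9,0,8}
1 -> fault, evict 9, frames {0,8,1}
0 -> hit
3 -> fault, evict 8, frames {1,0,3}
7 -> fault, evict 1, frames {0,3,7}
0 -> hit
3 -> hit
1 -> fault, evict 7, frames {0,3,1}
4 -> fault, evict 0, frames {3,1,4}
1 -> hit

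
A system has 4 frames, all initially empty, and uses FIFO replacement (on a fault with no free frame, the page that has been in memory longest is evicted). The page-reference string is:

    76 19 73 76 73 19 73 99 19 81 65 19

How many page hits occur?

5

76: fault, frames [76]
19: fault, frames [76, 19]
73: fault, frames [76, 19, 73]
76: hit
73: hit
19: hit
73: hit
99: fault, frames [76, 19, 73, 99]
19: hit
81: fault, evict 76, frames [19, 73, 99, 81]
65: fault, evict 19, frames [73, 99, 81, 65]
19: fault, evict 73, frames [99, 81, 65, 19]
Hits: 5.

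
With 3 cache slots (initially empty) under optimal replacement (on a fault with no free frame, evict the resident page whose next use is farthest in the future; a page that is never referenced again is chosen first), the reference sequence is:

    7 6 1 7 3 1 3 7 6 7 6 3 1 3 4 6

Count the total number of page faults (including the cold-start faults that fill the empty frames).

7 → miss, frames {7}
6 → miss, frames {7,6}
1 → miss, frames {7,6,1}
7 → hit
3 → miss, evict 6, frames {7,1,3}
1 → hit
3 → hit
7 → hit
6 → miss, evict 1, frames {7,3,6}
7 → hit
6 → hit
3 → hit
1 → miss, evict 7, frames {3,6,1}
3 → hit
4 → miss, evict 1, frames {3,6,4}
6 → hit
Page faults: 7.

7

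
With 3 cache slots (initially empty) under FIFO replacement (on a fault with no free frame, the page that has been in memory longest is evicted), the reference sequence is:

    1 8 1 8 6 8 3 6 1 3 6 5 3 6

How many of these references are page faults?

1 → fault, frames {1}
8 → fault, frames {1,8}
1 → hit
8 → hit
6 → fault, frames {1,8,6}
8 → hit
3 → fault, evict 1, frames {8,6,3}
6 → hit
1 → fault, evict 8, frames {6,3,1}
3 → hit
6 → hit
5 → fault, evict 6, frames {3,1,5}
3 → hit
6 → fault, evict 3, frames {1,5,6}
Page faults: 7.

7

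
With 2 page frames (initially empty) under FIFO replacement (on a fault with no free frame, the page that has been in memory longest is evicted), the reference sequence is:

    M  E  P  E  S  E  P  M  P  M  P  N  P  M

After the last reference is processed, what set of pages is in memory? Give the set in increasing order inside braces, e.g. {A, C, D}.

{M, P}

M: miss, frames (M)
E: miss, frames (M E)
P: miss, evict M, frames (E P)
E: hit
S: miss, evict E, frames (P S)
E: miss, evict P, frames (S E)
P: miss, evict S, frames (E P)
M: miss, evict E, frames (P M)
P: hit
M: hit
P: hit
N: miss, evict P, frames (M N)
P: miss, evict M, frames (N P)
M: miss, evict N, frames (P M)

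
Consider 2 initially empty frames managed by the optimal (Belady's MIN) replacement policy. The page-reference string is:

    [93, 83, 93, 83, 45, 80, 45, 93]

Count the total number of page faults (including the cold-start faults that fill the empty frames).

93 -> miss, frames [93]
83 -> miss, frames [93, 83]
93 -> hit
83 -> hit
45 -> miss, evict 83, frames [93, 45]
80 -> miss, evict 93, frames [45, 80]
45 -> hit
93 -> miss, evict 80, frames [45, 93]
Page faults: 5.

5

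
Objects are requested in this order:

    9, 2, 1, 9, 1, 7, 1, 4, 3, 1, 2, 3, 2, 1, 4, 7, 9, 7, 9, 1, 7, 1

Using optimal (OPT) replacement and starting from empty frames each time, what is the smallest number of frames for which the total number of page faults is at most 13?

f=1: 22 faults
f=2: 12 faults
f=3: 9 faults
f=4: 8 faults
f=5: 7 faults
f=6: 6 faults
Smallest f with faults ≤ 13 is 2.

2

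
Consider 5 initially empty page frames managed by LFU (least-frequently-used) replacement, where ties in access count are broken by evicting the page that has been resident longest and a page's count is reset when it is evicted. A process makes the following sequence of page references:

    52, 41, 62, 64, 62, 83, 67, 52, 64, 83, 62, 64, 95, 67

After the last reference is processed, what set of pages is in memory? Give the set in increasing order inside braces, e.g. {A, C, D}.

{62, 64, 67, 83, 95}

52 -> miss, frames {52}
41 -> miss, frames {52,41}
62 -> miss, frames {52,41,62}
64 -> miss, frames {52,41,62,64}
62 -> hit
83 -> miss, frames {52,41,62,64,83}
67 -> miss, evict 52, frames {41,62,64,83,67}
52 -> miss, evict 41, frames {62,64,83,67,52}
64 -> hit
83 -> hit
62 -> hit
64 -> hit
95 -> miss, evict 67, frames {62,64,83,52,95}
67 -> miss, evict 52, frames {62,64,83,95,67}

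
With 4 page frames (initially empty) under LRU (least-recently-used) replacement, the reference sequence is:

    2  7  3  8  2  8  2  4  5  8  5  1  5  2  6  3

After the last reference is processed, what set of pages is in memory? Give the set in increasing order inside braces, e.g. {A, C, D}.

2 -> fault, frames {2}
7 -> fault, frames {2,7}
3 -> fault, frames {2,7,3}
8 -> fault, frames {2,7,3,8}
2 -> hit
8 -> hit
2 -> hit
4 -> fault, evict 7, frames {3,8,2,4}
5 -> fault, evict 3, frames {8,2,4,5}
8 -> hit
5 -> hit
1 -> fault, evict 2, frames {4,8,5,1}
5 -> hit
2 -> fault, evict 4, frames {8,1,5,2}
6 -> fault, evict 8, frames {1,5,2,6}
3 -> fault, evict 1, frames {5,2,6,3}

{2, 3, 5, 6}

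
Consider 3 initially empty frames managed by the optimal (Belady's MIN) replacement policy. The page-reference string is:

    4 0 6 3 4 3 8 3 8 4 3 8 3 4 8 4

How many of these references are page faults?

5

4: miss, frames [4]
0: miss, frames [4, 0]
6: miss, frames [4, 0, 6]
3: miss, evict 6, frames [4, 0, 3]
4: hit
3: hit
8: miss, evict 0, frames [4, 3, 8]
3: hit
8: hit
4: hit
3: hit
8: hit
3: hit
4: hit
8: hit
4: hit
Page faults: 5.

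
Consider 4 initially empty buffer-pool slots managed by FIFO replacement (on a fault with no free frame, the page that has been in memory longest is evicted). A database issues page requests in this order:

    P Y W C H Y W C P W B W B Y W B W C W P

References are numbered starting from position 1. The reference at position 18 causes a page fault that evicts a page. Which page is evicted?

pos 1: P -> fault, frames (P)
pos 2: Y -> fault, frames (P Y)
pos 3: W -> fault, frames (P Y W)
pos 4: C -> fault, frames (P Y W C)
pos 5: H -> fault, evict P, frames (Y W C H)
pos 6: Y -> hit
pos 7: W -> hit
pos 8: C -> hit
pos 9: P -> fault, evict Y, frames (W C H P)
pos 10: W -> hit
pos 11: B -> fault, evict W, frames (C H P B)
pos 12: W -> fault, evict C, frames (H P B W)
pos 13: B -> hit
pos 14: Y -> fault, evict H, frames (P B W Y)
pos 15: W -> hit
pos 16: B -> hit
pos 17: W -> hit
pos 18: C -> fault, evict P, frames (B W Y C)
At position 18, page P is evicted.

P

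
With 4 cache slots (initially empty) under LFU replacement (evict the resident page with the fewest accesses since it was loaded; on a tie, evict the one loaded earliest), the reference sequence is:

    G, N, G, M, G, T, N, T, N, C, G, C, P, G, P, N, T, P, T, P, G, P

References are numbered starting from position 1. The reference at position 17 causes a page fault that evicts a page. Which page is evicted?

pos 1: G -> fault, frames {G}
pos 2: N -> fault, frames {G,N}
pos 3: G -> hit
pos 4: M -> fault, frames {G,N,M}
pos 5: G -> hit
pos 6: T -> fault, frames {G,N,M,T}
pos 7: N -> hit
pos 8: T -> hit
pos 9: N -> hit
pos 10: C -> fault, evict M, frames {G,N,T,C}
pos 11: G -> hit
pos 12: C -> hit
pos 13: P -> fault, evict T, frames {G,N,C,P}
pos 14: G -> hit
pos 15: P -> hit
pos 16: N -> hit
pos 17: T -> fault, evict C, frames {G,N,P,T}
At position 17, page C is evicted.

C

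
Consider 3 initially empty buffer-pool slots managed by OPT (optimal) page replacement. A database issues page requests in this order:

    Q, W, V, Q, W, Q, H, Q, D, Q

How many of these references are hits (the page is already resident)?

5

Q -> fault, frames {Q}
W -> fault, frames {Q,W}
V -> fault, frames {Q,W,V}
Q -> hit
W -> hit
Q -> hit
H -> fault, evict V, frames {Q,W,H}
Q -> hit
D -> fault, evict H, frames {Q,W,D}
Q -> hit
Hits: 5.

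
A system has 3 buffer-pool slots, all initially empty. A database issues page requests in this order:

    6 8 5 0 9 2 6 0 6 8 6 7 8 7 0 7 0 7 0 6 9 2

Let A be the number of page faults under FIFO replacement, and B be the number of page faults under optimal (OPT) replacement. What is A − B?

Under FIFO: F F F F F F F F . F . F . . . . . . . F F F → 13 faults.
Under OPT: F F F F F F . . . F . F . . . . . . . F F F → 11 faults.
A − B = 13 − 11 = 2.

2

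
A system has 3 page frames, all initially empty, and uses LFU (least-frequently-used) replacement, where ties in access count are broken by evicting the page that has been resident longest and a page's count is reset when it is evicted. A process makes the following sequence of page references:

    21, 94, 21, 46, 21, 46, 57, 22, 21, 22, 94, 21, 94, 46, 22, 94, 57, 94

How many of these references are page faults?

21 → fault, frames {21}
94 → fault, frames {21,94}
21 → hit
46 → fault, frames {21,94,46}
21 → hit
46 → hit
57 → fault, evict 94, frames {21,46,57}
22 → fault, evict 57, frames {21,46,22}
21 → hit
22 → hit
94 → fault, evict 46, frames {21,22,94}
21 → hit
94 → hit
46 → fault, evict 22, frames {21,94,46}
22 → fault, evict 46, frames {21,94,22}
94 → hit
57 → fault, evict 22, frames {21,94,57}
94 → hit
Page faults: 9.

9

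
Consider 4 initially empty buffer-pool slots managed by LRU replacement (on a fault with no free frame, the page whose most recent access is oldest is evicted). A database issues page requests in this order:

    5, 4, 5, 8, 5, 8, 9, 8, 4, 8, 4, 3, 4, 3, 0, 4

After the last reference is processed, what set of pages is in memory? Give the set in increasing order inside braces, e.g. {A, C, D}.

5 → fault, frames {5}
4 → fault, frames {5,4}
5 → hit
8 → fault, frames {4,5,8}
5 → hit
8 → hit
9 → fault, frames {4,5,8,9}
8 → hit
4 → hit
8 → hit
4 → hit
3 → fault, evict 5, frames {9,8,4,3}
4 → hit
3 → hit
0 → fault, evict 9, frames {8,4,3,0}
4 → hit

{0, 3, 4, 8}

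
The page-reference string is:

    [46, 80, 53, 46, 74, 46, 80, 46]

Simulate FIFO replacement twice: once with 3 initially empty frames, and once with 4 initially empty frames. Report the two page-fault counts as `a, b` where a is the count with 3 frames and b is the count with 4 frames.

6, 4

3 frames: F F F . F F F . → 6 faults.
4 frames: F F F . F . . . → 4 faults.
4 < 6: adding a frame reduced faults, as is typical.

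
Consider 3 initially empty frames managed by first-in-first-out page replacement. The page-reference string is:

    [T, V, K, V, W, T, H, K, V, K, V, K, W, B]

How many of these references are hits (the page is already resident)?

T -> fault, frames (T)
V -> fault, frames (T V)
K -> fault, frames (T V K)
V -> hit
W -> fault, evict T, frames (V K W)
T -> fault, evict V, frames (K W T)
H -> fault, evict K, frames (W T H)
K -> fault, evict W, frames (T H K)
V -> fault, evict T, frames (H K V)
K -> hit
V -> hit
K -> hit
W -> fault, evict H, frames (K V W)
B -> fault, evict K, frames (V W B)
Hits: 4.

4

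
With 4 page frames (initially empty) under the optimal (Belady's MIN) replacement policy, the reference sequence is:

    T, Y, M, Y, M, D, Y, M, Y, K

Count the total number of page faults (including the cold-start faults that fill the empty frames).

T → miss, frames (T)
Y → miss, frames (T Y)
M → miss, frames (T Y M)
Y → hit
M → hit
D → miss, frames (T Y M D)
Y → hit
M → hit
Y → hit
K → miss, evict D, frames (T Y M K)
Page faults: 5.

5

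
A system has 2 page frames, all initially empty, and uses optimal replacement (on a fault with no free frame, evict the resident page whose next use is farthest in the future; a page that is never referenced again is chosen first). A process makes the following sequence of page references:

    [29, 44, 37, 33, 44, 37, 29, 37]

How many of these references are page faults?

6

29: fault, frames (29)
44: fault, frames (29 44)
37: fault, evict 29, frames (44 37)
33: fault, evict 37, frames (44 33)
44: hit
37: fault, evict 33, frames (44 37)
29: fault, evict 44, frames (37 29)
37: hit
Page faults: 6.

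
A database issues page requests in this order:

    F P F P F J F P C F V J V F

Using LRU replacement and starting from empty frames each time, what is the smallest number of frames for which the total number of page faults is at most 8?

3

f=1: 14 faults
f=2: 9 faults
f=3: 6 faults
f=4: 6 faults
f=5: 5 faults
Smallest f with faults ≤ 8 is 3.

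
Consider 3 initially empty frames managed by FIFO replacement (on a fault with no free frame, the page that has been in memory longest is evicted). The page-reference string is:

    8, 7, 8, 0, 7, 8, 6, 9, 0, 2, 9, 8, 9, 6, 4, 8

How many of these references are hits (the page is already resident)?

7

8 → fault, frames {8}
7 → fault, frames {8,7}
8 → hit
0 → fault, frames {8,7,0}
7 → hit
8 → hit
6 → fault, evict 8, frames {7,0,6}
9 → fault, evict 7, frames {0,6,9}
0 → hit
2 → fault, evict 0, frames {6,9,2}
9 → hit
8 → fault, evict 6, frames {9,2,8}
9 → hit
6 → fault, evict 9, frames {2,8,6}
4 → fault, evict 2, frames {8,6,4}
8 → hit
Hits: 7.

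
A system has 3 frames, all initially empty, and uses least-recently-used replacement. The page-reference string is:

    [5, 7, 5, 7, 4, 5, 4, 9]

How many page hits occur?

4

5 -> miss, frames (5)
7 -> miss, frames (5 7)
5 -> hit
7 -> hit
4 -> miss, frames (5 7 4)
5 -> hit
4 -> hit
9 -> miss, evict 7, frames (5 4 9)
Hits: 4.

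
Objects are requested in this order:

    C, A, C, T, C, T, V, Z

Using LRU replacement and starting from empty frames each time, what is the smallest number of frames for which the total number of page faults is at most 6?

f=1: 8 faults
f=2: 5 faults
f=3: 5 faults
f=4: 5 faults
f=5: 5 faults
Smallest f with faults ≤ 6 is 2.

2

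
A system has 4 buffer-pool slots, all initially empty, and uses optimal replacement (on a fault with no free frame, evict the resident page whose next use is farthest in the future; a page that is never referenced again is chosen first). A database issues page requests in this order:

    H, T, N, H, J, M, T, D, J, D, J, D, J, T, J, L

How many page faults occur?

7

H -> fault, frames {H}
T -> fault, frames {H,T}
N -> fault, frames {H,T,N}
H -> hit
J -> fault, frames {H,T,N,J}
M -> fault, evict N, frames {H,T,J,M}
T -> hit
D -> fault, evict M, frames {H,T,J,D}
J -> hit
D -> hit
J -> hit
D -> hit
J -> hit
T -> hit
J -> hit
L -> fault, evict D, frames {H,T,J,L}
Page faults: 7.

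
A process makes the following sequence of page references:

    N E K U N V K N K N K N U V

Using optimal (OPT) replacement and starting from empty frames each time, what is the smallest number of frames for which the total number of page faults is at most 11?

f=1: 14 faults
f=2: 8 faults
f=3: 6 faults
f=4: 5 faults
f=5: 5 faults
Smallest f with faults ≤ 11 is 2.

2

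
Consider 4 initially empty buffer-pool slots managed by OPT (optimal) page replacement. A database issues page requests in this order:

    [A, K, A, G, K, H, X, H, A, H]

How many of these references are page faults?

5

A → miss, frames {A}
K → miss, frames {A,K}
A → hit
G → miss, frames {A,K,G}
K → hit
H → miss, frames {A,K,G,H}
X → miss, evict G, frames {A,K,H,X}
H → hit
A → hit
H → hit
Page faults: 5.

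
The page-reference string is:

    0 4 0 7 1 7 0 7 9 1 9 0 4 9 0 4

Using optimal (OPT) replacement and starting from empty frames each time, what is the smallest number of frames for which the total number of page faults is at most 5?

4

f=1: 16 faults
f=2: 10 faults
f=3: 6 faults
f=4: 5 faults
f=5: 5 faults
Smallest f with faults ≤ 5 is 4.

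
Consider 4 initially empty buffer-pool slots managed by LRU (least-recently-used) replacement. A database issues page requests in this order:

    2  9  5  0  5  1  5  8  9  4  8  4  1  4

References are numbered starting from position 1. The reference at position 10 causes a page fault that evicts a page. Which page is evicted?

pos 1: 2: miss, frames (2)
pos 2: 9: miss, frames (2 9)
pos 3: 5: miss, frames (2 9 5)
pos 4: 0: miss, frames (2 9 5 0)
pos 5: 5: hit
pos 6: 1: miss, evict 2, frames (9 0 5 1)
pos 7: 5: hit
pos 8: 8: miss, evict 9, frames (0 1 5 8)
pos 9: 9: miss, evict 0, frames (1 5 8 9)
pos 10: 4: miss, evict 1, frames (5 8 9 4)
At position 10, page 1 is evicted.

1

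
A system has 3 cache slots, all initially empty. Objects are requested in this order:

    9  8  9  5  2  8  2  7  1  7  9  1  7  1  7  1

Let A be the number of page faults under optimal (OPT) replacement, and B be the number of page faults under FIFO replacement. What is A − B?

Under OPT: F F . F F . . F F . . . . . . . → 6 faults.
Under FIFO: F F . F F . . F F . F . . . . . → 7 faults.
A − B = 6 − 7 = -1.

-1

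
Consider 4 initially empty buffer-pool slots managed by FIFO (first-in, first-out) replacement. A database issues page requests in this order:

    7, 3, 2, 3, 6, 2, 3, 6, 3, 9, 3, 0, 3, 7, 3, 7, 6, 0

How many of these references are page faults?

9

7 → miss, frames {7}
3 → miss, frames {7,3}
2 → miss, frames {7,3,2}
3 → hit
6 → miss, frames {7,3,2,6}
2 → hit
3 → hit
6 → hit
3 → hit
9 → miss, evict 7, frames {3,2,6,9}
3 → hit
0 → miss, evict 3, frames {2,6,9,0}
3 → miss, evict 2, frames {6,9,0,3}
7 → miss, evict 6, frames {9,0,3,7}
3 → hit
7 → hit
6 → miss, evict 9, frames {0,3,7,6}
0 → hit
Page faults: 9.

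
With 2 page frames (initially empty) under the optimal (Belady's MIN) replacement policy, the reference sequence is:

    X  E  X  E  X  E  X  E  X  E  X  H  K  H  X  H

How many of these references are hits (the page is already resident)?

X -> miss, frames {X}
E -> miss, frames {X,E}
X -> hit
E -> hit
X -> hit
E -> hit
X -> hit
E -> hit
X -> hit
E -> hit
X -> hit
H -> miss, evict E, frames {X,H}
K -> miss, evict X, frames {H,K}
H -> hit
X -> miss, evict K, frames {H,X}
H -> hit
Hits: 11.

11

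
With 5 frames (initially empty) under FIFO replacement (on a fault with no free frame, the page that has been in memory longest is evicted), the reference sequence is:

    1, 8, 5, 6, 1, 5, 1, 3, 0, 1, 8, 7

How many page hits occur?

1: fault, frames (1)
8: fault, frames (1 8)
5: fault, frames (1 8 5)
6: fault, frames (1 8 5 6)
1: hit
5: hit
1: hit
3: fault, frames (1 8 5 6 3)
0: fault, evict 1, frames (8 5 6 3 0)
1: fault, evict 8, frames (5 6 3 0 1)
8: fault, evict 5, frames (6 3 0 1 8)
7: fault, evict 6, frames (3 0 1 8 7)
Hits: 3.

3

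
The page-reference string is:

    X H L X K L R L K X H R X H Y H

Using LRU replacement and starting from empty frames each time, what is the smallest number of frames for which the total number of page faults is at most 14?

2

f=1: 16 faults
f=2: 14 faults
f=3: 9 faults
f=4: 8 faults
f=5: 6 faults
f=6: 6 faults
Smallest f with faults ≤ 14 is 2.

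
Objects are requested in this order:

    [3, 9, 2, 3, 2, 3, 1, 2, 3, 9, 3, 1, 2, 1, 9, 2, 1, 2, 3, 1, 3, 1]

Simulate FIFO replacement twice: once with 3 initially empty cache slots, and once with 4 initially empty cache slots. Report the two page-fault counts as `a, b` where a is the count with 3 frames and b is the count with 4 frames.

9, 4

3 frames: F F F . . . F . F F . . F F . . . . F . . . → 9 faults.
4 frames: F F F . . . F . . . . . . . . . . . . . . . → 4 faults.
4 < 9: adding a frame reduced faults, as is typical.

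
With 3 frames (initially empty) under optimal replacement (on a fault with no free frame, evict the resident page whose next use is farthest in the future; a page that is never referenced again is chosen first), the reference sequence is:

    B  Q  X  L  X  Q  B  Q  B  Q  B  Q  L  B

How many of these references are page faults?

5

B -> miss, frames [B]
Q -> miss, frames [B, Q]
X -> miss, frames [B, Q, X]
L -> miss, evict B, frames [Q, X, L]
X -> hit
Q -> hit
B -> miss, evict X, frames [Q, L, B]
Q -> hit
B -> hit
Q -> hit
B -> hit
Q -> hit
L -> hit
B -> hit
Page faults: 5.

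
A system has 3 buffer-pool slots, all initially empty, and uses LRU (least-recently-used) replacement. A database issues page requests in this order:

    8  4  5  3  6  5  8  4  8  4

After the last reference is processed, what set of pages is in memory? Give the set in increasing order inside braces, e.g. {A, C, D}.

{4, 5, 8}

8: fault, frames (8)
4: fault, frames (8 4)
5: fault, frames (8 4 5)
3: fault, evict 8, frames (4 5 3)
6: fault, evict 4, frames (5 3 6)
5: hit
8: fault, evict 3, frames (6 5 8)
4: fault, evict 6, frames (5 8 4)
8: hit
4: hit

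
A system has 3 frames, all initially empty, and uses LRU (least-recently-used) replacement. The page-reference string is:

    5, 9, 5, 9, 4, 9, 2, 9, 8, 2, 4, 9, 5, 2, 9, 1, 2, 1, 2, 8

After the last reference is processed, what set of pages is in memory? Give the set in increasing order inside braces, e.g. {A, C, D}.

5 → miss, frames {5}
9 → miss, frames {5,9}
5 → hit
9 → hit
4 → miss, frames {5,9,4}
9 → hit
2 → miss, evict 5, frames {4,9,2}
9 → hit
8 → miss, evict 4, frames {2,9,8}
2 → hit
4 → miss, evict 9, frames {8,2,4}
9 → miss, evict 8, frames {2,4,9}
5 → miss, evict 2, frames {4,9,5}
2 → miss, evict 4, frames {9,5,2}
9 → hit
1 → miss, evict 5, frames {2,9,1}
2 → hit
1 → hit
2 → hit
8 → miss, evict 9, frames {1,2,8}

{1, 2, 8}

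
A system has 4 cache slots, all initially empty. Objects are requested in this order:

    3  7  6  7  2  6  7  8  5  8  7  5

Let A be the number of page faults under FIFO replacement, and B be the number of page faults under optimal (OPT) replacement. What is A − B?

Under FIFO: F F F . F . . F F . F . → 7 faults.
Under OPT: F F F . F . . F F . . . → 6 faults.
A − B = 7 − 6 = 1.

1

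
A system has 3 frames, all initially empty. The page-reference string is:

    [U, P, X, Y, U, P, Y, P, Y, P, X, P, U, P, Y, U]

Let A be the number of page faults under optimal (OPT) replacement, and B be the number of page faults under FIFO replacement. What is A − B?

Under OPT: F F F F . . . . . . F . . . F . → 6 faults.
Under FIFO: F F F F F F . . . . F . . . F F → 9 faults.
A − B = 6 − 9 = -3.

-3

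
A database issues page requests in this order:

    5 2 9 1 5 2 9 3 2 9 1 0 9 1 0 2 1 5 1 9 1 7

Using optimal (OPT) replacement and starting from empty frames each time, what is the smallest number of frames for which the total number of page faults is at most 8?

f=1: 22 faults
f=2: 15 faults
f=3: 11 faults
f=4: 8 faults
f=5: 7 faults
f=6: 7 faults
f=7: 7 faults
Smallest f with faults ≤ 8 is 4.

4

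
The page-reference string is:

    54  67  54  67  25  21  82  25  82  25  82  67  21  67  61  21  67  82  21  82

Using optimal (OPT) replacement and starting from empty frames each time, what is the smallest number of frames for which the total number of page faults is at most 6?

4

f=1: 20 faults
f=2: 10 faults
f=3: 8 faults
f=4: 6 faults
f=5: 6 faults
f=6: 6 faults
Smallest f with faults ≤ 6 is 4.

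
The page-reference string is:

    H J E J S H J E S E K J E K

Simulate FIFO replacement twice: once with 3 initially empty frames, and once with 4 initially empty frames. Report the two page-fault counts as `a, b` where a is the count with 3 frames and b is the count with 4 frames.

3 frames: F F F . F F F F F . F F F . → 11 faults.
4 frames: F F F . F . . . . . F . . . → 5 faults.
5 < 11: adding a frame reduced faults, as is typical.

11, 5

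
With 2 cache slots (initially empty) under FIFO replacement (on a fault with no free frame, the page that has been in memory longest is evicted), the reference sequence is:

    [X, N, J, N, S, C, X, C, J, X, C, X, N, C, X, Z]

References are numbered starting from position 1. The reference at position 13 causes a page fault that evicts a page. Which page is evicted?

C

pos 1: X -> fault, frames (X)
pos 2: N -> fault, frames (X N)
pos 3: J -> fault, evict X, frames (N J)
pos 4: N -> hit
pos 5: S -> fault, evict N, frames (J S)
pos 6: C -> fault, evict J, frames (S C)
pos 7: X -> fault, evict S, frames (C X)
pos 8: C -> hit
pos 9: J -> fault, evict C, frames (X J)
pos 10: X -> hit
pos 11: C -> fault, evict X, frames (J C)
pos 12: X -> fault, evict J, frames (C X)
pos 13: N -> fault, evict C, frames (X N)
At position 13, page C is evicted.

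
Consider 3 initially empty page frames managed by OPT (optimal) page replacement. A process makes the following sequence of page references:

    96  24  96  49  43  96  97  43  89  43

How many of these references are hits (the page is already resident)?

96: fault, frames [96]
24: fault, frames [96, 24]
96: hit
49: fault, frames [96, 24, 49]
43: fault, evict 49, frames [96, 24, 43]
96: hit
97: fault, evict 24, frames [96, 43, 97]
43: hit
89: fault, evict 97, frames [96, 43, 89]
43: hit
Hits: 4.

4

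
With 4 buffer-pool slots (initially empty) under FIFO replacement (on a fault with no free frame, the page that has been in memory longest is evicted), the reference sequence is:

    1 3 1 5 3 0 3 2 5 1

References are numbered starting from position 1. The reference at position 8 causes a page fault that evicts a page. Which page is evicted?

pos 1: 1 -> fault, frames [1]
pos 2: 3 -> fault, frames [1, 3]
pos 3: 1 -> hit
pos 4: 5 -> fault, frames [1, 3, 5]
pos 5: 3 -> hit
pos 6: 0 -> fault, frames [1, 3, 5, 0]
pos 7: 3 -> hit
pos 8: 2 -> fault, evict 1, frames [3, 5, 0, 2]
At position 8, page 1 is evicted.

1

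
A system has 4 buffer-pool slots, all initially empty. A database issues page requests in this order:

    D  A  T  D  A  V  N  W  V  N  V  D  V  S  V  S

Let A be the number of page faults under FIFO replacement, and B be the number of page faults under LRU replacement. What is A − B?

1

Under FIFO: F F F . . F F F . . . F . F F . → 9 faults.
Under LRU: F F F . . F F F . . . F . F . . → 8 faults.
A − B = 9 − 8 = 1.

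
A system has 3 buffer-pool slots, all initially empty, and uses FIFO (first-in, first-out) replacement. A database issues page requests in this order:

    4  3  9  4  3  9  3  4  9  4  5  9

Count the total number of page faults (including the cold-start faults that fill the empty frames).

4 → miss, frames {4}
3 → miss, frames {4,3}
9 → miss, frames {4,3,9}
4 → hit
3 → hit
9 → hit
3 → hit
4 → hit
9 → hit
4 → hit
5 → miss, evict 4, frames {3,9,5}
9 → hit
Page faults: 4.

4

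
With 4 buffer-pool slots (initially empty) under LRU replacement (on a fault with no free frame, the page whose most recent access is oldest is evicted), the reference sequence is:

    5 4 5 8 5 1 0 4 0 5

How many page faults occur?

5 → fault, frames [5]
4 → fault, frames [5, 4]
5 → hit
8 → fault, frames [4, 5, 8]
5 → hit
1 → fault, frames [4, 8, 5, 1]
0 → fault, evict 4, frames [8, 5, 1, 0]
4 → fault, evict 8, frames [5, 1, 0, 4]
0 → hit
5 → hit
Page faults: 6.

6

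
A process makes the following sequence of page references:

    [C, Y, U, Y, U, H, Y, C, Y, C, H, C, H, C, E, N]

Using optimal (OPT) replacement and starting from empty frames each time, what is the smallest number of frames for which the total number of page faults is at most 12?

f=1: 16 faults
f=2: 8 faults
f=3: 6 faults
f=4: 6 faults
f=5: 6 faults
f=6: 6 faults
Smallest f with faults ≤ 12 is 2.

2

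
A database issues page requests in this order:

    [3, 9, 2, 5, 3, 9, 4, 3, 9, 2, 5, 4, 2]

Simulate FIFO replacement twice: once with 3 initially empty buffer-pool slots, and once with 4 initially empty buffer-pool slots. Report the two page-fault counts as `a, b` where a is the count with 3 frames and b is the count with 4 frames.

9, 10

3 frames: F F F F F F F . . F F . . → 9 faults.
4 frames: F F F F . . F F F F F F . → 10 faults.
10 > 9: adding a frame increased faults — Belady's anomaly.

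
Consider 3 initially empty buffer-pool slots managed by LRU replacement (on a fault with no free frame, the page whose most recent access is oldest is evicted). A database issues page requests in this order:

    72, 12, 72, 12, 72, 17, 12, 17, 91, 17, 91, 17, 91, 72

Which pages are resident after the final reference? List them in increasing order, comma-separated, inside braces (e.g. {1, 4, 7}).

72 -> fault, frames [72]
12 -> fault, frames [72, 12]
72 -> hit
12 -> hit
72 -> hit
17 -> fault, frames [12, 72, 17]
12 -> hit
17 -> hit
91 -> fault, evict 72, frames [12, 17, 91]
17 -> hit
91 -> hit
17 -> hit
91 -> hit
72 -> fault, evict 12, frames [17, 91, 72]

{17, 72, 91}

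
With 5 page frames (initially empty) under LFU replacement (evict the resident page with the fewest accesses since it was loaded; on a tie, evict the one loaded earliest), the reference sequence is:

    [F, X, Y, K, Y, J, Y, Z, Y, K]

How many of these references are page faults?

6

F: miss, frames {F}
X: miss, frames {F,X}
Y: miss, frames {F,X,Y}
K: miss, frames {F,X,Y,K}
Y: hit
J: miss, frames {F,X,Y,K,J}
Y: hit
Z: miss, evict F, frames {X,Y,K,J,Z}
Y: hit
K: hit
Page faults: 6.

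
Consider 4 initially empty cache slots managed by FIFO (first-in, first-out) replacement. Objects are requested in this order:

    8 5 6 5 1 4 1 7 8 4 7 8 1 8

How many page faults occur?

8 -> miss, frames {8}
5 -> miss, frames {8,5}
6 -> miss, frames {8,5,6}
5 -> hit
1 -> miss, frames {8,5,6,1}
4 -> miss, evict 8, frames {5,6,1,4}
1 -> hit
7 -> miss, evict 5, frames {6,1,4,7}
8 -> miss, evict 6, frames {1,4,7,8}
4 -> hit
7 -> hit
8 -> hit
1 -> hit
8 -> hit
Page faults: 7.

7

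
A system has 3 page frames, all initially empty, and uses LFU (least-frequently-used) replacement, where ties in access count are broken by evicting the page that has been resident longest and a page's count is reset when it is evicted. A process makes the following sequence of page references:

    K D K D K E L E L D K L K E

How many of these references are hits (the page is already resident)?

K → fault, frames [K]
D → fault, frames [K, D]
K → hit
D → hit
K → hit
E → fault, frames [K, D, E]
L → fault, evict E, frames [K, D, L]
E → fault, evict L, frames [K, D, E]
L → fault, evict E, frames [K, D, L]
D → hit
K → hit
L → hit
K → hit
E → fault, evict L, frames [K, D, E]
Hits: 7.

7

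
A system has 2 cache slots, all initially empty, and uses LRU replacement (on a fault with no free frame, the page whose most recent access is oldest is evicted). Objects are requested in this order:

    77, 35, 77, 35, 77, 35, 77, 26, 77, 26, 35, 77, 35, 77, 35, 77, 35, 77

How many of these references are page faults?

77: miss, frames [77]
35: miss, frames [77, 35]
77: hit
35: hit
77: hit
35: hit
77: hit
26: miss, evict 35, frames [77, 26]
77: hit
26: hit
35: miss, evict 77, frames [26, 35]
77: miss, evict 26, frames [35, 77]
35: hit
77: hit
35: hit
77: hit
35: hit
77: hit
Page faults: 5.

5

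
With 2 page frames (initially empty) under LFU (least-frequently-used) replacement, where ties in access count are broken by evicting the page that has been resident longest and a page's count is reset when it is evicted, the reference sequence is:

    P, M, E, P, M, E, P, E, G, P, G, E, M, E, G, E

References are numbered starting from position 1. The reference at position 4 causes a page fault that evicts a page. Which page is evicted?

M

pos 1: P → fault, frames [P]
pos 2: M → fault, frames [P, M]
pos 3: E → fault, evict P, frames [M, E]
pos 4: P → fault, evict M, frames [E, P]
At position 4, page M is evicted.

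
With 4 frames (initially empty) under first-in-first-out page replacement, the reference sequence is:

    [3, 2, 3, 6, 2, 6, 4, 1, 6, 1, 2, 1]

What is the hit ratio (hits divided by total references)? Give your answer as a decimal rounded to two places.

3: fault, frames (3)
2: fault, frames (3 2)
3: hit
6: fault, frames (3 2 6)
2: hit
6: hit
4: fault, frames (3 2 6 4)
1: fault, evict 3, frames (2 6 4 1)
6: hit
1: hit
2: hit
1: hit
Hits: 7 of 12 references → 7/12 = 0.5833.

0.58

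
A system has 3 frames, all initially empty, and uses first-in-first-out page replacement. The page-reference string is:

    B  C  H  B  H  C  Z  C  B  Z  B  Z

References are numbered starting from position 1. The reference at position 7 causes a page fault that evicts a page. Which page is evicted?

pos 1: B → miss, frames {B}
pos 2: C → miss, frames {B,C}
pos 3: H → miss, frames {B,C,H}
pos 4: B → hit
pos 5: H → hit
pos 6: C → hit
pos 7: Z → miss, evict B, frames {C,H,Z}
At position 7, page B is evicted.

B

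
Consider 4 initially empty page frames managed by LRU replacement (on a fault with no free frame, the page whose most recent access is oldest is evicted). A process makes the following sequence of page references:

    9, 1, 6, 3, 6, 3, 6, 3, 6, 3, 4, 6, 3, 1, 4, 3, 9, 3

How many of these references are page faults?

6

9 → miss, frames (9)
1 → miss, frames (9 1)
6 → miss, frames (9 1 6)
3 → miss, frames (9 1 6 3)
6 → hit
3 → hit
6 → hit
3 → hit
6 → hit
3 → hit
4 → miss, evict 9, frames (1 6 3 4)
6 → hit
3 → hit
1 → hit
4 → hit
3 → hit
9 → miss, evict 6, frames (1 4 3 9)
3 → hit
Page faults: 6.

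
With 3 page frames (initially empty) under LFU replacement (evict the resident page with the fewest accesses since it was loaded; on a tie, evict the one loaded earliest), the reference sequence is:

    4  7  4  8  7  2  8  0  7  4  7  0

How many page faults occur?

4 → miss, frames {4}
7 → miss, frames {4,7}
4 → hit
8 → miss, frames {4,7,8}
7 → hit
2 → miss, evict 8, frames {4,7,2}
8 → miss, evict 2, frames {4,7,8}
0 → miss, evict 8, frames {4,7,0}
7 → hit
4 → hit
7 → hit
0 → hit
Page faults: 6.

6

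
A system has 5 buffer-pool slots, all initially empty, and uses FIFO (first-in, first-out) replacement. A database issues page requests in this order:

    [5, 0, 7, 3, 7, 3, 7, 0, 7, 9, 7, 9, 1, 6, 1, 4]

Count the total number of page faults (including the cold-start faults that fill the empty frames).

8

5 -> miss, frames {5}
0 -> miss, frames {5,0}
7 -> miss, frames {5,0,7}
3 -> miss, frames {5,0,7,3}
7 -> hit
3 -> hit
7 -> hit
0 -> hit
7 -> hit
9 -> miss, frames {5,0,7,3,9}
7 -> hit
9 -> hit
1 -> miss, evict 5, frames {0,7,3,9,1}
6 -> miss, evict 0, frames {7,3,9,1,6}
1 -> hit
4 -> miss, evict 7, frames {3,9,1,6,4}
Page faults: 8.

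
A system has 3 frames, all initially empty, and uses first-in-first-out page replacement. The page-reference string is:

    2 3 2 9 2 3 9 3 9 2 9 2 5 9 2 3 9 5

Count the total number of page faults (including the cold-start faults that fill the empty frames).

2: miss, frames {2}
3: miss, frames {2,3}
2: hit
9: miss, frames {2,3,9}
2: hit
3: hit
9: hit
3: hit
9: hit
2: hit
9: hit
2: hit
5: miss, evict 2, frames {3,9,5}
9: hit
2: miss, evict 3, frames {9,5,2}
3: miss, evict 9, frames {5,2,3}
9: miss, evict 5, frames {2,3,9}
5: miss, evict 2, frames {3,9,5}
Page faults: 8.

8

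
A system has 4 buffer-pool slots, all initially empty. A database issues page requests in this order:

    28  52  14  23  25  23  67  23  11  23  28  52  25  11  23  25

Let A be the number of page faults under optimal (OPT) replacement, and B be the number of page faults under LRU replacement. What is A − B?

-4

Under OPT: F F F F F . F . F . . . F . . . → 8 faults.
Under LRU: F F F F F . F . F . F F F F F . → 12 faults.
A − B = 8 − 12 = -4.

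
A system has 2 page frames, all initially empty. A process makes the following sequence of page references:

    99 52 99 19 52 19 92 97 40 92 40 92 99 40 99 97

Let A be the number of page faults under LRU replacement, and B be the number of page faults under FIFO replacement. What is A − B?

1

Under LRU: F F . F F . F F F F . . F F . F → 11 faults.
Under FIFO: F F . F . . F F F F . . F F . F → 10 faults.
A − B = 11 − 10 = 1.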